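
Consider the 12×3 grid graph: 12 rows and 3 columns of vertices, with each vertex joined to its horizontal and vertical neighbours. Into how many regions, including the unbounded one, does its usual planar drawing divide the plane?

23

The grid has V = 12·3 = 36 vertices and E = 12·2 + 3·11 = 57 edges.
F = 2 − V + E = 2 − 36 + 57 = 23.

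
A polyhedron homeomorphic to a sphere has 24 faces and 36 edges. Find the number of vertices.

14

Here V − E + F = 2.
V = 2 + E − F = 2 + 36 − 24 = 14.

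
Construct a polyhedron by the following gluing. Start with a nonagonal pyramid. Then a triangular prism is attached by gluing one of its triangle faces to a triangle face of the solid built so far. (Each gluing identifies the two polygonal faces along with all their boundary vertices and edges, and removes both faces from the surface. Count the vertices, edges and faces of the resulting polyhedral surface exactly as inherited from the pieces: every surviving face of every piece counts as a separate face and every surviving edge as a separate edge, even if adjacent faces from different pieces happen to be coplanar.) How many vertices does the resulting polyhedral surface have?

13

A nonagonal pyramid: V=10, E=18, F=10.
Attach a triangular prism (V=6, E=9, F=5) along a 3-gon: merge 3 vertices and 3 edges, delete both glued faces → V=13, E=24, F=13.
Check: V − E + F = 13 − 24 + 13 = 2.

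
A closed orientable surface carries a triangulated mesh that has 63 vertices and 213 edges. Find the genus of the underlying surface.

5

Every face is a triangle and each edge borders two faces, so 3F = 2·213, giving F = 142.
χ = V − E + F = 63 − 213 + 142 = -8.
For a closed orientable surface χ = 2 − 2g, so g = (2 − (-8))/2 = 5.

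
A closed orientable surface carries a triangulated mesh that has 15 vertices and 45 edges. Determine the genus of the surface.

1

Every face is a triangle and each edge borders two faces, so 3F = 2·45, giving F = 30.
χ = V − E + F = 15 − 45 + 30 = 0.
For a closed orientable surface χ = 2 − 2g, so g = (2 − (0))/2 = 1.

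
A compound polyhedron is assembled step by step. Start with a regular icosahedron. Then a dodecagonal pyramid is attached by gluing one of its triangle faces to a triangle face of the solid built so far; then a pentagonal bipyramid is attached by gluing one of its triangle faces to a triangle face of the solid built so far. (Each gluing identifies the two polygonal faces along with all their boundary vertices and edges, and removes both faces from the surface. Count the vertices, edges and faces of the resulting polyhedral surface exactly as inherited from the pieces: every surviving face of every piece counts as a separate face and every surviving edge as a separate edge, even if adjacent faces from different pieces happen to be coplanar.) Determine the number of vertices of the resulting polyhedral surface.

A regular icosahedron: V=12, E=30, F=20.
Attach a dodecagonal pyramid (V=13, E=24, F=13) along a 3-gon: merge 3 vertices and 3 edges, delete both glued faces → V=22, E=51, F=31.
Attach a pentagonal bipyramid (V=7, E=15, F=10) along a 3-gon: merge 3 vertices and 3 edges, delete both glued faces → V=26, E=63, F=39.
Check: V − E + F = 26 − 63 + 39 = 2.

26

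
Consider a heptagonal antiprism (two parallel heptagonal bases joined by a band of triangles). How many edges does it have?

28

An antiprism on an n-gon has two n-gon caps and 2n triangles: V = 2·7 = 14, E = 4·7 = 28, F = 2·7 + 2 = 16.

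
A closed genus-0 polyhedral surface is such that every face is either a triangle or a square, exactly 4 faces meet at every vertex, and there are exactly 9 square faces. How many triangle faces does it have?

8

Let x be the number of triangles; then F = 9 + x.
Edge–face incidences: 2E = 4·9 + 3·x = 36 + 3x.
Every vertex has degree 4, so 4V = 2E.
Euler: V − E + F = 2 ⇒ (2E)/4 − E + (9 + x) = 2.
Multiply by 8: 2·(2E) − 4·(2E) + 8·(9 + x) = 16, i.e. 72 + 8x − 2·(36 + 3x) = 16.
Collecting terms: 2x = 16, so x = 8.
Then 2E = 36 + 3·8 = 60, so E = 30, V = 2E/4 = 15, F = 9 + 8 = 17.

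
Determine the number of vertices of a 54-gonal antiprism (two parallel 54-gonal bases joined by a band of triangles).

An antiprism on an n-gon has two n-gon caps and 2n triangles: V = 2·54 = 108, E = 4·54 = 216, F = 2·54 + 2 = 110.

108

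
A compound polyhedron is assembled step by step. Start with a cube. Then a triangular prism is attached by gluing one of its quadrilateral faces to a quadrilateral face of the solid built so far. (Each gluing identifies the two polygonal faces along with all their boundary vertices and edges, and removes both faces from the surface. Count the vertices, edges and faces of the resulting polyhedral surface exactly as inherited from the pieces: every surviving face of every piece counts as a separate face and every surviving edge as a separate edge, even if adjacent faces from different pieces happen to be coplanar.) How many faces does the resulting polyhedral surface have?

9

A cube: V=8, E=12, F=6.
Attach a triangular prism (V=6, E=9, F=5) along a 4-gon: merge 4 vertices and 4 edges, delete both glued faces → V=10, E=17, F=9.
Check: V − E + F = 10 − 17 + 9 = 2.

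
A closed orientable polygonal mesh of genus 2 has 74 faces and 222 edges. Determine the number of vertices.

146

For a closed orientable surface of genus 2, χ = 2 − 2·2 = -2.
V = -2 + E − F = -2 + 222 − 74 = 146.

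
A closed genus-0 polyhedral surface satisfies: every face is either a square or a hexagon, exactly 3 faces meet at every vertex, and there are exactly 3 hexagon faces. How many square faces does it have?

Let x be the number of squares; then F = 3 + x.
Edge–face incidences: 2E = 6·3 + 4·x = 18 + 4x.
Every vertex has degree 3, so 3V = 2E.
Euler: V − E + F = 2 ⇒ (2E)/3 − E + (3 + x) = 2.
Multiply by 6: 2·(2E) − 3·(2E) + 6·(3 + x) = 12, i.e. 18 + 6x − (18 + 4x) = 12.
Collecting terms: 2x = 12, so x = 6.
Then 2E = 18 + 4·6 = 42, so E = 21, V = 2E/3 = 14, F = 3 + 6 = 9.

6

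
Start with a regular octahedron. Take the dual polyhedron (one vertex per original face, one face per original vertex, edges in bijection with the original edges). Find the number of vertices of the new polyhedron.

8

The base solid has V = 6, E = 12, F = 8.
The dual swaps V and F and preserves E: V′ = F = 8, E′ = E = 12, F′ = V = 6.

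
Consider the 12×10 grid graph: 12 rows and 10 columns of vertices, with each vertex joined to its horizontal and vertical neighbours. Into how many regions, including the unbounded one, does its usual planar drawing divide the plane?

100

The grid has V = 12·10 = 120 vertices and E = 12·9 + 10·11 = 218 edges.
F = 2 − V + E = 2 − 120 + 218 = 100.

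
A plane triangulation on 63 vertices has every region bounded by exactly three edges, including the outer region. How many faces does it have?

122

In a plane triangulation 3F = 2E and V − E + F = 2, so F = 2V − 4 = 2·63 − 4 = 122.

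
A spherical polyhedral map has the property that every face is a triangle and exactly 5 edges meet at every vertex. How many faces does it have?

Each face has 3 edges and each edge borders two faces, so 2E = 3F.
Each vertex has degree 5, so 5V = 2E and hence V = 3F/5.
Euler: V − E + F = 2 ⇒ (3F/5) − (3F/2) + F = 2.
Multiply by 10: (6 − 15 + 10)F = 20, i.e. 1F = 20.
So F = 20, E = 3·20/2 = 30, V = 3·20/5 = 12.

20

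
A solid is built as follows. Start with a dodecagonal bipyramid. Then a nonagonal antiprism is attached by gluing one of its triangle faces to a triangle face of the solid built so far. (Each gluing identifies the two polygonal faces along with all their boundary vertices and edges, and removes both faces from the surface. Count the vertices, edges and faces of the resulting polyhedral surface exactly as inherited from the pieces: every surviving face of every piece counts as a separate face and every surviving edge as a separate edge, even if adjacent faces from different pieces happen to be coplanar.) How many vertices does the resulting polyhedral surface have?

A dodecagonal bipyramid: V=14, E=36, F=24.
Attach a nonagonal antiprism (V=18, E=36, F=20) along a 3-gon: merge 3 vertices and 3 edges, delete both glued faces → V=29, E=69, F=42.
Check: V − E + F = 29 − 69 + 42 = 2.

29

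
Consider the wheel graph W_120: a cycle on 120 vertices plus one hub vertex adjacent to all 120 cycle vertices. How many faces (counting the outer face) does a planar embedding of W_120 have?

W_120 has V = 120 + 1 = 121 vertices and E = 2·120 = 240 edges.
By Euler's formula F = 2 − V + E = 2 − 121 + 240 = 121.

121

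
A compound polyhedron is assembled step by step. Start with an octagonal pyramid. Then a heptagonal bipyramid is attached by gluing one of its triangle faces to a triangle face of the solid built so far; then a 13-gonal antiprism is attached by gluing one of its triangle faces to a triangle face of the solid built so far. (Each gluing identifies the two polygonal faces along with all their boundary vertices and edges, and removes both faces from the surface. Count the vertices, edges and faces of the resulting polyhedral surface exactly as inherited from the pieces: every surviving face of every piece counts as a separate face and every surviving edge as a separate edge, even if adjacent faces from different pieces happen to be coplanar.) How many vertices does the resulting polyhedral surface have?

An octagonal pyramid: V=9, E=16, F=9.
Attach a heptagonal bipyramid (V=9, E=21, F=14) along a 3-gon: merge 3 vertices and 3 edges, delete both glued faces → V=15, E=34, F=21.
Attach a 13-gonal antiprism (V=26, E=52, F=28) along a 3-gon: merge 3 vertices and 3 edges, delete both glued faces → V=38, E=83, F=47.
Check: V − E + F = 38 − 83 + 47 = 2.

38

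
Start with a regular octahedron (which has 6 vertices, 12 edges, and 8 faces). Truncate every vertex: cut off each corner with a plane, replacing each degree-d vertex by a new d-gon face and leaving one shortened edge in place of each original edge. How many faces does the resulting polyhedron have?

Truncation replaces each original edge-end by a new vertex, so V′ = 2E = 24.
Each original edge survives, and each old vertex of degree d contributes d new edges; summing degrees gives Σd = 2E, so E′ = E + 2E = 3E = 36.
Each original face survives and each original vertex becomes one new face: F′ = F + V = 14.

14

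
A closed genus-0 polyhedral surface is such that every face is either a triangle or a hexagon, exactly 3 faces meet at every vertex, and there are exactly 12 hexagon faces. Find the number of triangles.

Let x be the number of triangles; then F = 12 + x.
Edge–face incidences: 2E = 6·12 + 3·x = 72 + 3x.
Every vertex has degree 3, so 3V = 2E.
Euler: V − E + F = 2 ⇒ (2E)/3 − E + (12 + x) = 2.
Multiply by 6: 2·(2E) − 3·(2E) + 6·(12 + x) = 12, i.e. 72 + 6x − (72 + 3x) = 12.
Collecting terms: 3x = 12, so x = 4.
Then 2E = 72 + 3·4 = 84, so E = 42, V = 2E/3 = 28, F = 12 + 4 = 16.

4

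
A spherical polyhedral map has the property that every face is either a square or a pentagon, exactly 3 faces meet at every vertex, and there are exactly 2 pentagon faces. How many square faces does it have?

Let x be the number of squares; then F = 2 + x.
Edge–face incidences: 2E = 5·2 + 4·x = 10 + 4x.
Every vertex has degree 3, so 3V = 2E.
Euler: V − E + F = 2 ⇒ (2E)/3 − E + (2 + x) = 2.
Multiply by 6: 2·(2E) − 3·(2E) + 6·(2 + x) = 12, i.e. 12 + 6x − (10 + 4x) = 12.
Collecting terms: 2x + 2 = 12, so 2x = 10, so x = 5.
Then 2E = 10 + 4·5 = 30, so E = 15, V = 2E/3 = 10, F = 2 + 5 = 7.

5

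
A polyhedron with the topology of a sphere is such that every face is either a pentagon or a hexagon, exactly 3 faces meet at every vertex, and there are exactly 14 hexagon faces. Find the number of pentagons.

Let x be the number of pentagons; then F = 14 + x.
Edge–face incidences: 2E = 6·14 + 5·x = 84 + 5x.
Every vertex has degree 3, so 3V = 2E.
Euler: V − E + F = 2 ⇒ (2E)/3 − E + (14 + x) = 2.
Multiply by 6: 2·(2E) − 3·(2E) + 6·(14 + x) = 12, i.e. 84 + 6x − (84 + 5x) = 12.
Collecting terms: x = 12.
Then 2E = 84 + 5·12 = 144, so E = 72, V = 2E/3 = 48, F = 14 + 12 = 26.

12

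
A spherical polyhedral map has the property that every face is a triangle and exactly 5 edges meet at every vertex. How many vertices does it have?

Each face has 3 edges and each edge borders two faces, so 2E = 3F.
Each vertex has degree 5, so 5V = 2E and hence V = 3F/5.
Euler: V − E + F = 2 ⇒ (3F/5) − (3F/2) + F = 2.
Multiply by 10: (6 − 15 + 10)F = 20, i.e. 1F = 20.
So F = 20, E = 3·20/2 = 30, V = 3·20/5 = 12.

12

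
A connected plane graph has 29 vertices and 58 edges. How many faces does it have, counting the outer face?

Euler's formula for a connected plane graph: V − E + F = 2, so F = 2 − 29 + 58 = 31.

31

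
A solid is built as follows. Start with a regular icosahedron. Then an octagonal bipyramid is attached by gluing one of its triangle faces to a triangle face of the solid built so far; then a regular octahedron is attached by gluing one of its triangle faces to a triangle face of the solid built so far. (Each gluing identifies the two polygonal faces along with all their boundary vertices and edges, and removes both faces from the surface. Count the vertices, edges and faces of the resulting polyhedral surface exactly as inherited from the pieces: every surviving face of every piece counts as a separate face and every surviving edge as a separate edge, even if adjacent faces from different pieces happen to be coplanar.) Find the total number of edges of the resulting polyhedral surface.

A regular icosahedron: V=12, E=30, F=20.
Attach an octagonal bipyramid (V=10, E=24, F=16) along a 3-gon: merge 3 vertices and 3 edges, delete both glued faces → V=19, E=51, F=34.
Attach a regular octahedron (V=6, E=12, F=8) along a 3-gon: merge 3 vertices and 3 edges, delete both glued faces → V=22, E=60, F=40.
Check: V − E + F = 22 − 60 + 40 = 2.

60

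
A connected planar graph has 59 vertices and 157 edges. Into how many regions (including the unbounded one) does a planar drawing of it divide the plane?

Euler's formula for a connected plane graph: V − E + F = 2, so F = 2 − 59 + 157 = 100.

100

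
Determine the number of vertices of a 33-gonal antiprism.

66

An antiprism on an n-gon has two n-gon caps and 2n triangles: V = 2·33 = 66, E = 4·33 = 132, F = 2·33 + 2 = 68.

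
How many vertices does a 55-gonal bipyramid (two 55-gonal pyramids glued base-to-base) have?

57

A bipyramid over an n-gon has 2n triangular faces and n + 2 vertices: V = 55 + 2 = 57, E = 3·55 = 165, F = 2·55 = 110.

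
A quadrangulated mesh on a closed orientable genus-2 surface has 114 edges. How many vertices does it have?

χ = 2 − 2·2 = -2, and every face is a square so 4F = 2E.
F = 2E/4 = 57. Then V = -2 + E − F = -2 + 114 − 57 = 55.

55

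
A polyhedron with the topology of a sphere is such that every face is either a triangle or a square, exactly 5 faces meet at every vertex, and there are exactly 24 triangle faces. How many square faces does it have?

Let x be the number of squares; then F = 24 + x.
Edge–face incidences: 2E = 3·24 + 4·x = 72 + 4x.
Every vertex has degree 5, so 5V = 2E.
Euler: V − E + F = 2 ⇒ (2E)/5 − E + (24 + x) = 2.
Multiply by 10: 2·(2E) − 5·(2E) + 10·(24 + x) = 20, i.e. 240 + 10x − 3·(72 + 4x) = 20.
Collecting terms: −2x + 24 = 20, so −2x = −4, so x = 2.
Then 2E = 72 + 4·2 = 80, so E = 40, V = 2E/5 = 16, F = 24 + 2 = 26.

2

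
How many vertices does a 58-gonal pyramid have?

59

A pyramid on an n-gon base has one n-gon and n triangles: V = 58 + 1 = 59, E = 2·58 = 116, F = 58 + 1 = 59.
Check: V − E + F = 59 − 116 + 59 = 2.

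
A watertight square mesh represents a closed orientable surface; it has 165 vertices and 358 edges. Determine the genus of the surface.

8

Every face is a square and each edge borders two faces, so 4F = 2·358, giving F = 179.
χ = V − E + F = 165 − 358 + 179 = -14.
For a closed orientable surface χ = 2 − 2g, so g = (2 − (-14))/2 = 8.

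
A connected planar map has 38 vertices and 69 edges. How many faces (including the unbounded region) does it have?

33

Euler's formula for a connected plane graph: V − E + F = 2, so F = 2 − 38 + 69 = 33.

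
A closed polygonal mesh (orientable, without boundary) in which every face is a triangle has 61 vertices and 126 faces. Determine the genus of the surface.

2

Every face is a triangle, so 2E = 3·126 = 378, giving E = 189.
χ = V − E + F = 61 − 189 + 126 = -2.
For a closed orientable surface χ = 2 − 2g, so g = (2 − (-2))/2 = 2.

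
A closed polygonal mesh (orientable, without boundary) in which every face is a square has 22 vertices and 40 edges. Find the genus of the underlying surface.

Every face is a square and each edge borders two faces, so 4F = 2·40, giving F = 20.
χ = V − E + F = 22 − 40 + 20 = 2.
For a closed orientable surface χ = 2 − 2g, so g = (2 − (2))/2 = 0.

0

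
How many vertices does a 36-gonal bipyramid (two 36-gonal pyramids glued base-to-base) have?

A bipyramid over an n-gon has 2n triangular faces and n + 2 vertices: V = 36 + 2 = 38, E = 3·36 = 108, F = 2·36 = 72.
Check: V − E + F = 38 − 108 + 72 = 2.

38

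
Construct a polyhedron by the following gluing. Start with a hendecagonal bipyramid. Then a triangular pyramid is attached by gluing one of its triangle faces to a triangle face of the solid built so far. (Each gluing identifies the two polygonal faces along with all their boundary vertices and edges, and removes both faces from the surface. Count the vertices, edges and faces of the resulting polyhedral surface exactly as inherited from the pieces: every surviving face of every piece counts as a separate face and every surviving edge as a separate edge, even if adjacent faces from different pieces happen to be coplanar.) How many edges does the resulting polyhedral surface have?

36

A hendecagonal bipyramid: V=13, E=33, F=22.
Attach a triangular pyramid (V=4, E=6, F=4) along a 3-gon: merge 3 vertices and 3 edges, delete both glued faces → V=14, E=36, F=24.
Check: V − E + F = 14 − 36 + 24 = 2.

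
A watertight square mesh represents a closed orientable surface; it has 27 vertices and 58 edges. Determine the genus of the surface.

Every face is a square and each edge borders two faces, so 4F = 2·58, giving F = 29.
χ = V − E + F = 27 − 58 + 29 = -2.
For a closed orientable surface χ = 2 − 2g, so g = (2 − (-2))/2 = 2.

2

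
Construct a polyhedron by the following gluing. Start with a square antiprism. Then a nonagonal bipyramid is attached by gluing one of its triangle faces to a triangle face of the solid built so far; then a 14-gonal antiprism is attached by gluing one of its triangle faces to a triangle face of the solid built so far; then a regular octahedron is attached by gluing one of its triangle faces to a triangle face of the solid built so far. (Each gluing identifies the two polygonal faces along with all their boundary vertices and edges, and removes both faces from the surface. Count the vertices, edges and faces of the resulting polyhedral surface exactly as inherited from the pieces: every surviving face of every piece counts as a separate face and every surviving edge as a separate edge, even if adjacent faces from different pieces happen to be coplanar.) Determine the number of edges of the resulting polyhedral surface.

102

A square antiprism: V=8, E=16, F=10.
Attach a nonagonal bipyramid (V=11, E=27, F=18) along a 3-gon: merge 3 vertices and 3 edges, delete both glued faces → V=16, E=40, F=26.
Attach a 14-gonal antiprism (V=28, E=56, F=30) along a 3-gon: merge 3 vertices and 3 edges, delete both glued faces → V=41, E=93, F=54.
Attach a regular octahedron (V=6, E=12, F=8) along a 3-gon: merge 3 vertices and 3 edges, delete both glued faces → V=44, E=102, F=60.
Check: V − E + F = 44 − 102 + 60 = 2.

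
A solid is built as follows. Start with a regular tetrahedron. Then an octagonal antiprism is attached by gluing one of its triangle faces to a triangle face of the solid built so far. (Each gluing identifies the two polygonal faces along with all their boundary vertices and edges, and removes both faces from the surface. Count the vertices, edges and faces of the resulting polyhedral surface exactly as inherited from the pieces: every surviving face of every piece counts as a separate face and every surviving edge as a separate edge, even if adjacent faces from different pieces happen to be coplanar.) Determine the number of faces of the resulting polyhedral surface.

20

A regular tetrahedron: V=4, E=6, F=4.
Attach an octagonal antiprism (V=16, E=32, F=18) along a 3-gon: merge 3 vertices and 3 edges, delete both glued faces → V=17, E=35, F=20.
Check: V − E + F = 17 − 35 + 20 = 2.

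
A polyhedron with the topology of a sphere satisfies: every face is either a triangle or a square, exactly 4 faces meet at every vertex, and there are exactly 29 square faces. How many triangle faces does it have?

Let x be the number of triangles; then F = 29 + x.
Edge–face incidences: 2E = 4·29 + 3·x = 116 + 3x.
Every vertex has degree 4, so 4V = 2E.
Euler: V − E + F = 2 ⇒ (2E)/4 − E + (29 + x) = 2.
Multiply by 8: 2·(2E) − 4·(2E) + 8·(29 + x) = 16, i.e. 232 + 8x − 2·(116 + 3x) = 16.
Collecting terms: 2x = 16, so x = 8.
Then 2E = 116 + 3·8 = 140, so E = 70, V = 2E/4 = 35, F = 29 + 8 = 37.

8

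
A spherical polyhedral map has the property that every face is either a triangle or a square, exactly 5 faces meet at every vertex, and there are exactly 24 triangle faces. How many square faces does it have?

2

Let x be the number of squares; then F = 24 + x.
Edge–face incidences: 2E = 3·24 + 4·x = 72 + 4x.
Every vertex has degree 5, so 5V = 2E.
Euler: V − E + F = 2 ⇒ (2E)/5 − E + (24 + x) = 2.
Multiply by 10: 2·(2E) − 5·(2E) + 10·(24 + x) = 20, i.e. 240 + 10x − 3·(72 + 4x) = 20.
Collecting terms: −2x + 24 = 20, so −2x = −4, so x = 2.
Then 2E = 72 + 4·2 = 80, so E = 40, V = 2E/5 = 16, F = 24 + 2 = 26.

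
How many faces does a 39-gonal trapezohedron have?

The n-trapezohedron (dual of the n-antiprism) has V = 2·39 + 2 = 80, E = 4·39 = 156, F = 2·39 = 78.

78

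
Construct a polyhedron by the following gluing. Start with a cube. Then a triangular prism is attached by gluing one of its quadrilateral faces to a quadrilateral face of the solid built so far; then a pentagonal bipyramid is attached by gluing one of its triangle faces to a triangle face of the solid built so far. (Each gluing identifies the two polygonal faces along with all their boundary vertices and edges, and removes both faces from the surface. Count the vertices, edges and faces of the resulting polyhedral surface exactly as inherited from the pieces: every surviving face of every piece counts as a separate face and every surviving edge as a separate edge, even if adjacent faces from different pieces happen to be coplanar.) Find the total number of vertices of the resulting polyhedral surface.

14

A cube: V=8, E=12, F=6.
Attach a triangular prism (V=6, E=9, F=5) along a 4-gon: merge 4 vertices and 4 edges, delete both glued faces → V=10, E=17, F=9.
Attach a pentagonal bipyramid (V=7, E=15, F=10) along a 3-gon: merge 3 vertices and 3 edges, delete both glued faces → V=14, E=29, F=17.
Check: V − E + F = 14 − 29 + 17 = 2.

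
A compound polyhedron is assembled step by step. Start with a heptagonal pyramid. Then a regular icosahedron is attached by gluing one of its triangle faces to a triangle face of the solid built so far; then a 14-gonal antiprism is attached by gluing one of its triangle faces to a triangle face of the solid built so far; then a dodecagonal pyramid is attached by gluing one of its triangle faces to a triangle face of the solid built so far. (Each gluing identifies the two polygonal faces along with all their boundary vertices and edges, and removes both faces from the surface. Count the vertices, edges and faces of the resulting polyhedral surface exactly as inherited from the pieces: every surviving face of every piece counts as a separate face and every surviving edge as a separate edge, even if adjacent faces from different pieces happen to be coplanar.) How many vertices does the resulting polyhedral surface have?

52

A heptagonal pyramid: V=8, E=14, F=8.
Attach a regular icosahedron (V=12, E=30, F=20) along a 3-gon: merge 3 vertices and 3 edges, delete both glued faces → V=17, E=41, F=26.
Attach a 14-gonal antiprism (V=28, E=56, F=30) along a 3-gon: merge 3 vertices and 3 edges, delete both glued faces → V=42, E=94, F=54.
Attach a dodecagonal pyramid (V=13, E=24, F=13) along a 3-gon: merge 3 vertices and 3 edges, delete both glued faces → V=52, E=115, F=65.
Check: V − E + F = 52 − 115 + 65 = 2.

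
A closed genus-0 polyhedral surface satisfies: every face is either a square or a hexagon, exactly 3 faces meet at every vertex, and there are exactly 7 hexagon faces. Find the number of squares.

6

Let x be the number of squares; then F = 7 + x.
Edge–face incidences: 2E = 6·7 + 4·x = 42 + 4x.
Every vertex has degree 3, so 3V = 2E.
Euler: V − E + F = 2 ⇒ (2E)/3 − E + (7 + x) = 2.
Multiply by 6: 2·(2E) − 3·(2E) + 6·(7 + x) = 12, i.e. 42 + 6x − (42 + 4x) = 12.
Collecting terms: 2x = 12, so x = 6.
Then 2E = 42 + 4·6 = 66, so E = 33, V = 2E/3 = 22, F = 7 + 6 = 13.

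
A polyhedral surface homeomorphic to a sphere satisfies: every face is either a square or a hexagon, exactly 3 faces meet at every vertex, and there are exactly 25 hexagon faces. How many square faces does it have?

6

Let x be the number of squares; then F = 25 + x.
Edge–face incidences: 2E = 6·25 + 4·x = 150 + 4x.
Every vertex has degree 3, so 3V = 2E.
Euler: V − E + F = 2 ⇒ (2E)/3 − E + (25 + x) = 2.
Multiply by 6: 2·(2E) − 3·(2E) + 6·(25 + x) = 12, i.e. 150 + 6x − (150 + 4x) = 12.
Collecting terms: 2x = 12, so x = 6.
Then 2E = 150 + 4·6 = 174, so E = 87, V = 2E/3 = 58, F = 25 + 6 = 31.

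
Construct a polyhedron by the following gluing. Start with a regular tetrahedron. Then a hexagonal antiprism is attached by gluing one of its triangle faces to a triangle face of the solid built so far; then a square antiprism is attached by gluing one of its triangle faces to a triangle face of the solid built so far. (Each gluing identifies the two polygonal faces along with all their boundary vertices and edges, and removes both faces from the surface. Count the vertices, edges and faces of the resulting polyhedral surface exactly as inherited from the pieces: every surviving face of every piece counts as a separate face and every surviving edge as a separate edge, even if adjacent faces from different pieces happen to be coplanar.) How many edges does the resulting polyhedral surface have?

A regular tetrahedron: V=4, E=6, F=4.
Attach a hexagonal antiprism (V=12, E=24, F=14) along a 3-gon: merge 3 vertices and 3 edges, delete both glued faces → V=13, E=27, F=16.
Attach a square antiprism (V=8, E=16, F=10) along a 3-gon: merge 3 vertices and 3 edges, delete both glued faces → V=18, E=40, F=24.
Check: V − E + F = 18 − 40 + 24 = 2.

40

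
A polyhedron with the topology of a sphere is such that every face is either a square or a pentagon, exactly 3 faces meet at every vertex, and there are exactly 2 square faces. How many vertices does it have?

16

Let x be the number of pentagons; then F = 2 + x.
Edge–face incidences: 2E = 4·2 + 5·x = 8 + 5x.
Every vertex has degree 3, so 3V = 2E.
Euler: V − E + F = 2 ⇒ (2E)/3 − E + (2 + x) = 2.
Multiply by 6: 2·(2E) − 3·(2E) + 6·(2 + x) = 12, i.e. 12 + 6x − (8 + 5x) = 12.
Collecting terms: x + 4 = 12, so x = 8.
Then 2E = 8 + 5·8 = 48, so E = 24, V = 2E/3 = 16, F = 2 + 8 = 10.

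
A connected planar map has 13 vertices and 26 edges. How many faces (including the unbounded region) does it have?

Euler's formula for a connected plane graph: V − E + F = 2, so F = 2 − 13 + 26 = 15.

15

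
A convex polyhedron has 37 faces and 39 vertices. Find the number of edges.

74

Here V − E + F = 2.
E = V + F − (2) = 39 + 37 − (2) = 74.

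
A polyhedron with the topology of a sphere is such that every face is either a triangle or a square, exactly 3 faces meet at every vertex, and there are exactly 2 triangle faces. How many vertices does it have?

6

Let x be the number of squares; then F = 2 + x.
Edge–face incidences: 2E = 3·2 + 4·x = 6 + 4x.
Every vertex has degree 3, so 3V = 2E.
Euler: V − E + F = 2 ⇒ (2E)/3 − E + (2 + x) = 2.
Multiply by 6: 2·(2E) − 3·(2E) + 6·(2 + x) = 12, i.e. 12 + 6x − (6 + 4x) = 12.
Collecting terms: 2x + 6 = 12, so 2x = 6, so x = 3.
Then 2E = 6 + 4·3 = 18, so E = 9, V = 2E/3 = 6, F = 2 + 3 = 5.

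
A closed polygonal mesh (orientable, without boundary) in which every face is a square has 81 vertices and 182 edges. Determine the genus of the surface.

6

Every face is a square and each edge borders two faces, so 4F = 2·182, giving F = 91.
χ = V − E + F = 81 − 182 + 91 = -10.
For a closed orientable surface χ = 2 − 2g, so g = (2 − (-10))/2 = 6.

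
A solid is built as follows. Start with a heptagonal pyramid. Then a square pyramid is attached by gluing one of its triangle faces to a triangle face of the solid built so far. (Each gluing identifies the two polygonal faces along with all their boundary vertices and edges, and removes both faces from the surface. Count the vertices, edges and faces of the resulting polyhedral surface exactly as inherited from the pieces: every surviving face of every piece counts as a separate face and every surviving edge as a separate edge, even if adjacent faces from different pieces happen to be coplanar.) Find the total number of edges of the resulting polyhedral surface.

A heptagonal pyramid: V=8, E=14, F=8.
Attach a square pyramid (V=5, E=8, F=5) along a 3-gon: merge 3 vertices and 3 edges, delete both glued faces → V=10, E=19, F=11.
Check: V − E + F = 10 − 19 + 11 = 2.

19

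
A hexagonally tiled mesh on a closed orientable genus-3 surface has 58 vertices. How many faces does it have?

31

χ = 2 − 2·3 = -4, and every face is a hexagon so 6F = 2E.
V − E + F = -4 with E = 6F/2 gives 58 − (6/2 − 1)·F = -4, so F = 31 and E = 93.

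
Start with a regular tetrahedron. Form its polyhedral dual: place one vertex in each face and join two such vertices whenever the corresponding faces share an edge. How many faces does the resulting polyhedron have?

The base solid has V = 4, E = 6, F = 4.
The dual swaps V and F and preserves E: V′ = F = 4, E′ = E = 6, F′ = V = 4.

4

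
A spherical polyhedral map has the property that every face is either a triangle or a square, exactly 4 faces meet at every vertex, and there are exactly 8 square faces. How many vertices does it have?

Let x be the number of triangles; then F = 8 + x.
Edge–face incidences: 2E = 4·8 + 3·x = 32 + 3x.
Every vertex has degree 4, so 4V = 2E.
Euler: V − E + F = 2 ⇒ (2E)/4 − E + (8 + x) = 2.
Multiply by 8: 2·(2E) − 4·(2E) + 8·(8 + x) = 16, i.e. 64 + 8x − 2·(32 + 3x) = 16.
Collecting terms: 2x = 16, so x = 8.
Then 2E = 32 + 3·8 = 56, so E = 28, V = 2E/4 = 14, F = 8 + 8 = 16.

14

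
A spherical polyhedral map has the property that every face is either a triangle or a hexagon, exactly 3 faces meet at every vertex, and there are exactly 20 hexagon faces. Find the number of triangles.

4

Let x be the number of triangles; then F = 20 + x.
Edge–face incidences: 2E = 6·20 + 3·x = 120 + 3x.
Every vertex has degree 3, so 3V = 2E.
Euler: V − E + F = 2 ⇒ (2E)/3 − E + (20 + x) = 2.
Multiply by 6: 2·(2E) − 3·(2E) + 6·(20 + x) = 12, i.e. 120 + 6x − (120 + 3x) = 12.
Collecting terms: 3x = 12, so x = 4.
Then 2E = 120 + 3·4 = 132, so E = 66, V = 2E/3 = 44, F = 20 + 4 = 24.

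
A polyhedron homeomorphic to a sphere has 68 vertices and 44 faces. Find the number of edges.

110

Here V − E + F = 2.
E = V + F − (2) = 68 + 44 − (2) = 110.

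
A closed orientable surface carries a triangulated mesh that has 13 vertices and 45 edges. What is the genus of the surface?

Every face is a triangle and each edge borders two faces, so 3F = 2·45, giving F = 30.
χ = V − E + F = 13 − 45 + 30 = -2.
For a closed orientable surface χ = 2 − 2g, so g = (2 − (-2))/2 = 2.

2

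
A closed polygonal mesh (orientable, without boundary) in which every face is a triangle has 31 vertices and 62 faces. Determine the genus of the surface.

Every face is a triangle, so 2E = 3·62 = 186, giving E = 93.
χ = V − E + F = 31 − 93 + 62 = 0.
For a closed orientable surface χ = 2 − 2g, so g = (2 − (0))/2 = 1.

1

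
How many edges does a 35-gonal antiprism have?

An antiprism on an n-gon has two n-gon caps and 2n triangles: V = 2·35 = 70, E = 4·35 = 140, F = 2·35 + 2 = 72.

140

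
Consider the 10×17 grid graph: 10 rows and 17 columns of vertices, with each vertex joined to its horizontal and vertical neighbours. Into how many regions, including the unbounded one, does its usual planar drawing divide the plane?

145

The grid has V = 10·17 = 170 vertices and E = 10·16 + 17·9 = 313 edges.
F = 2 − V + E = 2 − 170 + 313 = 145.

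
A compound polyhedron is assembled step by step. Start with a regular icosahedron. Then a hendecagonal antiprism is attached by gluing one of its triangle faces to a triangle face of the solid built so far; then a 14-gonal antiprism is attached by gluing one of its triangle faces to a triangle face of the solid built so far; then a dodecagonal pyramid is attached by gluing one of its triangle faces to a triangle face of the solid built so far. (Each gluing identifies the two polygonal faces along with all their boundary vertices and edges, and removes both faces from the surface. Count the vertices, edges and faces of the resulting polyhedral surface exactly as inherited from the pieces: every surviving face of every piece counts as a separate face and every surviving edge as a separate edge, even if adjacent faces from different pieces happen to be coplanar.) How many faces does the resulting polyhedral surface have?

81

A regular icosahedron: V=12, E=30, F=20.
Attach a hendecagonal antiprism (V=22, E=44, F=24) along a 3-gon: merge 3 vertices and 3 edges, delete both glued faces → V=31, E=71, F=42.
Attach a 14-gonal antiprism (V=28, E=56, F=30) along a 3-gon: merge 3 vertices and 3 edges, delete both glued faces → V=56, E=124, F=70.
Attach a dodecagonal pyramid (V=13, E=24, F=13) along a 3-gon: merge 3 vertices and 3 edges, delete both glued faces → V=66, E=145, F=81.
Check: V − E + F = 66 − 145 + 81 = 2.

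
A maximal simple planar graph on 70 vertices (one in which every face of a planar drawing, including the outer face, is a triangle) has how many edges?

In a plane triangulation 3F = 2E and V − E + F = 2, so E = 3V − 6 = 3·70 − 6 = 204.

204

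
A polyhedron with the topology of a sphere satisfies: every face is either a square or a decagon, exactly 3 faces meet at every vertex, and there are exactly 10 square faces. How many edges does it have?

30

Let x be the number of decagons; then F = 10 + x.
Edge–face incidences: 2E = 4·10 + 10·x = 40 + 10x.
Every vertex has degree 3, so 3V = 2E.
Euler: V − E + F = 2 ⇒ (2E)/3 − E + (10 + x) = 2.
Multiply by 6: 2·(2E) − 3·(2E) + 6·(10 + x) = 12, i.e. 60 + 6x − (40 + 10x) = 12.
Collecting terms: −4x + 20 = 12, so −4x = −8, so x = 2.
Then 2E = 40 + 10·2 = 60, so E = 30, V = 2E/3 = 20, F = 10 + 2 = 12.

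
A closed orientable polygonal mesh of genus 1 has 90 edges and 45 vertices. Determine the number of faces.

For a closed orientable surface of genus 1, χ = 2 − 2·1 = 0.
F = 0 − V + E = 0 − 45 + 90 = 45.

45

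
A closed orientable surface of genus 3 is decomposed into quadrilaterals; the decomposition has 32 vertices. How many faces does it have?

36

χ = 2 − 2·3 = -4, and every face is a square so 4F = 2E.
V − E + F = -4 with E = 4F/2 gives 32 − (4/2 − 1)·F = -4, so F = 36 and E = 72.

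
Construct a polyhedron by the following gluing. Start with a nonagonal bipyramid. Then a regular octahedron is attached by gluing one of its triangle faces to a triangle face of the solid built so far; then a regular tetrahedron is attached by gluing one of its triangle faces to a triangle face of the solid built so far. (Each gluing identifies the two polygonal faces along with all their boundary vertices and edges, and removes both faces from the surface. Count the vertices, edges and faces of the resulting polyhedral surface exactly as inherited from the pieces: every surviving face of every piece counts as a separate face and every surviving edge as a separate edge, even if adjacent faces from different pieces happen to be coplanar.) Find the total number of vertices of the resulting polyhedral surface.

15

A nonagonal bipyramid: V=11, E=27, F=18.
Attach a regular octahedron (V=6, E=12, F=8) along a 3-gon: merge 3 vertices and 3 edges, delete both glued faces → V=14, E=36, F=24.
Attach a regular tetrahedron (V=4, E=6, F=4) along a 3-gon: merge 3 vertices and 3 edges, delete both glued faces → V=15, E=39, F=26.
Check: V − E + F = 15 − 39 + 26 = 2.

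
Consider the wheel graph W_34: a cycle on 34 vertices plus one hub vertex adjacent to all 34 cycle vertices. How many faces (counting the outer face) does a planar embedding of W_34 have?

W_34 has V = 34 + 1 = 35 vertices and E = 2·34 = 68 edges.
By Euler's formula F = 2 − V + E = 2 − 35 + 68 = 35.

35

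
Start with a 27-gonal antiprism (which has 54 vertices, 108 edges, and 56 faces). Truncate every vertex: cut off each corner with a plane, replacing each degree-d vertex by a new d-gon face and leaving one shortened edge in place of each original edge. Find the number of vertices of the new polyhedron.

216

Truncation replaces each original edge-end by a new vertex, so V′ = 2E = 216.
Each original edge survives, and each old vertex of degree d contributes d new edges; summing degrees gives Σd = 2E, so E′ = E + 2E = 3E = 324.
Each original face survives and each original vertex becomes one new face: F′ = F + V = 110.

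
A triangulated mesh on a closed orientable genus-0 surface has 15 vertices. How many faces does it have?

26

χ = 2 − 2·0 = 2, and every face is a triangle so 3F = 2E.
V − E + F = 2 with E = 3F/2 gives 15 − (3/2 − 1)·F = 2, so F = 26 and E = 39.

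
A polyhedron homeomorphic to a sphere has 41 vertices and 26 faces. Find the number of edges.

Here V − E + F = 2.
E = V + F − (2) = 41 + 26 − (2) = 65.

65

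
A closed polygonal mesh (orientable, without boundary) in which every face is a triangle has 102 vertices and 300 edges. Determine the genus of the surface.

Every face is a triangle and each edge borders two faces, so 3F = 2·300, giving F = 200.
χ = V − E + F = 102 − 300 + 200 = 2.
For a closed orientable surface χ = 2 − 2g, so g = (2 − (2))/2 = 0.

0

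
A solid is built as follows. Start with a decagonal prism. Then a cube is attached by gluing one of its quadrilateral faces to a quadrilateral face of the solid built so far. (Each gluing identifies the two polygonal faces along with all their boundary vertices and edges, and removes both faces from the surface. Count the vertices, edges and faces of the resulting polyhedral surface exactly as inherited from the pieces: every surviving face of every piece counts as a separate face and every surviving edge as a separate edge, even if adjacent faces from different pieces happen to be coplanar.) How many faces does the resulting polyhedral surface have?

16

A decagonal prism: V=20, E=30, F=12.
Attach a cube (V=8, E=12, F=6) along a 4-gon: merge 4 vertices and 4 edges, delete both glued faces → V=24, E=38, F=16.
Check: V − E + F = 24 − 38 + 16 = 2.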